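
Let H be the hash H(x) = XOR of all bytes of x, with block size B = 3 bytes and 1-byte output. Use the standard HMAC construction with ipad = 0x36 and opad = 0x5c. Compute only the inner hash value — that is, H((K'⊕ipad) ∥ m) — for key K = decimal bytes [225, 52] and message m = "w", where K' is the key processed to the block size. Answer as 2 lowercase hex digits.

94

Key decimal bytes [225, 52] = e1 34 is 2 bytes ≤ B = 3; zero-pad to 3 bytes: K' = e1 34 00.
K' ⊕ ipad = d7 02 36.
Inner input = d7 02 36 ∥ 77.
Inner hash: XOR d7⊕02⊕36⊕77 = 94.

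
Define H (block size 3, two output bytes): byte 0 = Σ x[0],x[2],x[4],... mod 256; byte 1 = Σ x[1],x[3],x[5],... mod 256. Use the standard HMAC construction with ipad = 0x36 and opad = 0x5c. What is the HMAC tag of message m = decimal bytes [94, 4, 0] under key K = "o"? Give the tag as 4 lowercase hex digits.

23ef

Key "o" = 6f is 1 byte ≤ B = 3; zero-pad to 3 bytes: K' = 6f 00 00.
K' ⊕ ipad = 59 36 36.  K' ⊕ opad = 33 5c 5c.
Inner input = (K'⊕ipad) ∥ m = 59 36 36 ∥ 5e 04 00.
Inner hash: even-index sum = 147 mod 256 = 147; odd-index sum = 148 mod 256 = 148 → 93 94.
Outer input = (K'⊕opad) ∥ inner = 33 5c 5c ∥ 93 94.
Outer hash (tag): even-index sum = 291 mod 256 = 35; odd-index sum = 239 mod 256 = 239 → 23 ef.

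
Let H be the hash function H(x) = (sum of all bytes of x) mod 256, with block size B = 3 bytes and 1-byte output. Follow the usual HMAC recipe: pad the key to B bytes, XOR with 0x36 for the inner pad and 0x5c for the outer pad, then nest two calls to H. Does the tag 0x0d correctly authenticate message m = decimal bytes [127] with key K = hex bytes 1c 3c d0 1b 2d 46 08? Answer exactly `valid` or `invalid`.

valid

Key hex bytes 1c 3c d0 1b 2d 46 08 is 7 bytes > B = 3, so hash it first: H(key) = be, then zero-pad to 3 bytes: K' = be 00 00.
K' ⊕ ipad = 88 36 36; K' ⊕ opad = e2 5c 5c.
Inner hash: sum = 136+54+54+127 = 371; mod 256 = 115 → 73.
Outer hash (recomputed tag): sum = 226+92+92+115 = 525; mod 256 = 13 → 0d.
Recomputed tag = 0d; claimed = 0d → match.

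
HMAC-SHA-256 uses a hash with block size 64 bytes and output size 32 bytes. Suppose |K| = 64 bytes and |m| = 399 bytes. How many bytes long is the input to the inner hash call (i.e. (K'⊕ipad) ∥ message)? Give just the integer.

463

Key is 64 ≤ 64 bytes, zero-padded: |K'| = 64.
Inner input = (K'⊕ipad) ∥ m → 64 + 399 = 463 bytes.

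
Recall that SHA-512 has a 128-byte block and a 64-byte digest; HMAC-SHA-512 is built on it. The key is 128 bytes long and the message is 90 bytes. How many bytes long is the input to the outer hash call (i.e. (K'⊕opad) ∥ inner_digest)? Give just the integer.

192

Key is 128 ≤ 128 bytes, zero-padded: |K'| = 128.
Outer input = (K'⊕opad) ∥ H(inner) → 128 + 64 = 192 bytes.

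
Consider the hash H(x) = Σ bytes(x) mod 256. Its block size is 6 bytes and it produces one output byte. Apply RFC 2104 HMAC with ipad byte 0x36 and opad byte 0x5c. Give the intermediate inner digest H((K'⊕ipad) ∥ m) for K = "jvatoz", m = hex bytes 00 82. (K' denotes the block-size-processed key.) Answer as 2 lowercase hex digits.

Key "jvatoz" = 6a 76 61 74 6f 7a is exactly B = 6 bytes: K' = 6a 76 61 74 6f 7a.
K' ⊕ ipad = 5c 40 57 42 59 4c.
Inner input = 5c 40 57 42 59 4c ∥ 00 82.
Inner hash: sum = 92+64+87+66+89+76+0+130 = 604; mod 256 = 92 → 5c.

5c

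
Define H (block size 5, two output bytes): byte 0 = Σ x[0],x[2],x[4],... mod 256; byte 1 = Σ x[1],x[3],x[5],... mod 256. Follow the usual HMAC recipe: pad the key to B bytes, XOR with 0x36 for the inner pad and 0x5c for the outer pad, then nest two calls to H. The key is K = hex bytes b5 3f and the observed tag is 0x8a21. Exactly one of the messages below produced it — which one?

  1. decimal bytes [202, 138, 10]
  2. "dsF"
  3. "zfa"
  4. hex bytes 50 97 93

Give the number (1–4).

Key hex bytes b5 3f is 2 bytes ≤ B = 5; zero-pad to 5 bytes: K' = b5 3f 00 00 00.
K' ⊕ ipad = 83 09 36 36 36; K' ⊕ opad = e9 63 5c 5c 5c.
m1: inner = H(83 09 36 36 36 ca 8a 0a) = 79 13; tag = H(e9 63 5c 5c 5c 79 13) = b438
m2: inner = H(83 09 36 36 36 64 73 46) = 62 e9; tag = H(e9 63 5c 5c 5c 62 e9) = 8a21 ← matches
m3: inner = H(83 09 36 36 36 7a 66 61) = 55 1a; tag = H(e9 63 5c 5c 5c 55 1a) = bb14
m4: inner = H(83 09 36 36 36 50 97 93) = 86 22; tag = H(e9 63 5c 5c 5c 86 22) = c345

2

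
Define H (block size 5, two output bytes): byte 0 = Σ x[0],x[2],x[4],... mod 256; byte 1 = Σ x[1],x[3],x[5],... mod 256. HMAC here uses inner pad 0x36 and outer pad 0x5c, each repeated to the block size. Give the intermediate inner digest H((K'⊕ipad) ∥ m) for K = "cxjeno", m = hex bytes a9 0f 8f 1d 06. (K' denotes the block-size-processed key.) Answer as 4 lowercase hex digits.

a5ee

Key "cxjeno" = 63 78 6a 65 6e 6f is 6 bytes > B = 5, so hash it first: H(key) = 3b 4c, then zero-pad to 5 bytes: K' = 3b 4c 00 00 00.
K' ⊕ ipad = 0d 7a 36 36 36.
Inner input = 0d 7a 36 36 36 ∥ a9 0f 8f 1d 06.
Inner hash: even-index sum = 165 mod 256 = 165; odd-index sum = 494 mod 256 = 238 → a5 ee.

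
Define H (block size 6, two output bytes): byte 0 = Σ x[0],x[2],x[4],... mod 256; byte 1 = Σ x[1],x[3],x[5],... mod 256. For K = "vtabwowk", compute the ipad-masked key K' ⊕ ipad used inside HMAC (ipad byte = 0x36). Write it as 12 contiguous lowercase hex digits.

Key "vtabwowk" = 76 74 61 62 77 6f 77 6b is 8 bytes > B = 6, so hash it first: H(key) = c5 b0, then zero-pad to 6 bytes: K' = c5 b0 00 00 00 00.
XOR each byte with 0x36: c5⊕36=f3, b0⊕36=86, 00⊕36=36, 00⊕36=36, 00⊕36=36, 00⊕36=36.

f38636363636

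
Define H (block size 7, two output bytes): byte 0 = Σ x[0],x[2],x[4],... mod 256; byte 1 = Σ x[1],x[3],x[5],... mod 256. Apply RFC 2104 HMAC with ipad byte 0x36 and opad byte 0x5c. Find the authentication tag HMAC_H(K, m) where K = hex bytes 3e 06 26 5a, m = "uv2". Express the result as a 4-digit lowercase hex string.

Key hex bytes 3e 06 26 5a is 4 bytes ≤ B = 7; zero-pad to 7 bytes: K' = 3e 06 26 5a 00 00 00.
K' ⊕ ipad = 08 30 10 6c 36 36 36.  K' ⊕ opad = 62 5a 7a 06 5c 5c 5c.
Inner input = (K'⊕ipad) ∥ m = 08 30 10 6c 36 36 36 ∥ 75 76 32.
Inner hash: even-index sum = 250 mod 256 = 250; odd-index sum = 377 mod 256 = 121 → fa 79.
Outer input = (K'⊕opad) ∥ inner = 62 5a 7a 06 5c 5c 5c ∥ fa 79.
Outer hash (tag): even-index sum = 525 mod 256 = 13; odd-index sum = 438 mod 256 = 182 → 0d b6.

0db6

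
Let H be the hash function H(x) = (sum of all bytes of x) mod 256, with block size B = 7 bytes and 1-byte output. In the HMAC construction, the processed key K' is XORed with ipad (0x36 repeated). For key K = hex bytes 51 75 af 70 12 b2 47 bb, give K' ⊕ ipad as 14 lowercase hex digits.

Key hex bytes 51 75 af 70 12 b2 47 bb is 8 bytes > B = 7, so hash it first: H(key) = ab, then zero-pad to 7 bytes: K' = ab 00 00 00 00 00 00.
XOR each byte with 0x36: ab⊕36=9d, 00⊕36=36, 00⊕36=36, 00⊕36=36, 00⊕36=36, 00⊕36=36, 00⊕36=36.

9d363636363636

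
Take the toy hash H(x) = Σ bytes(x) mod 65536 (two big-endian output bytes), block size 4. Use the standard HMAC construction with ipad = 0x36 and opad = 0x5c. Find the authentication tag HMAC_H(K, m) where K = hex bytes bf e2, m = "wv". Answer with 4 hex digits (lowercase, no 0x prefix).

0311

Key hex bytes bf e2 is 2 bytes ≤ B = 4; zero-pad to 4 bytes: K' = bf e2 00 00.
K' ⊕ ipad = 89 d4 36 36.  K' ⊕ opad = e3 be 5c 5c.
Inner input = (K'⊕ipad) ∥ m = 89 d4 36 36 ∥ 77 76.
Inner hash: sum = 137+212+54+54+119+118 = 694 → 02 b6.
Outer input = (K'⊕opad) ∥ inner = e3 be 5c 5c ∥ 02 b6.
Outer hash (tag): sum = 227+190+92+92+2+182 = 785 → 03 11.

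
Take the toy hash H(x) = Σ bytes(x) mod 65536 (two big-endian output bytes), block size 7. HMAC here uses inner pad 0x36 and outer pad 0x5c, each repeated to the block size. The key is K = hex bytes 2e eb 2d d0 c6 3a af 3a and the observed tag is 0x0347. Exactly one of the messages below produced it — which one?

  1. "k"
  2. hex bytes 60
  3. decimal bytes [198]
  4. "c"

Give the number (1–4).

Key hex bytes 2e eb 2d d0 c6 3a af 3a is 8 bytes > B = 7, so hash it first: H(key) = 03 ff, then zero-pad to 7 bytes: K' = 03 ff 00 00 00 00 00.
K' ⊕ ipad = 35 c9 36 36 36 36 36; K' ⊕ opad = 5f a3 5c 5c 5c 5c 5c.
m1: inner = H(35 c9 36 36 36 36 36 6b) = 02 77; tag = H(5f a3 5c 5c 5c 5c 5c 02 77) = 0347 ← matches
m2: inner = H(35 c9 36 36 36 36 36 60) = 02 6c; tag = H(5f a3 5c 5c 5c 5c 5c 02 6c) = 033c
m3: inner = H(35 c9 36 36 36 36 36 c6) = 02 d2; tag = H(5f a3 5c 5c 5c 5c 5c 02 d2) = 03a2
m4: inner = H(35 c9 36 36 36 36 36 63) = 02 6f; tag = H(5f a3 5c 5c 5c 5c 5c 02 6f) = 033f

1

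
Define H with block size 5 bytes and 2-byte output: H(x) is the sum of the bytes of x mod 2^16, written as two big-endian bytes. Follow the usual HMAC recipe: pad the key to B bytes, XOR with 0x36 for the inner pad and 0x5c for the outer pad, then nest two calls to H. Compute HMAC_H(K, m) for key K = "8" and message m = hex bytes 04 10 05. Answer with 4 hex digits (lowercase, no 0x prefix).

Key "8" = 38 is 1 byte ≤ B = 5; zero-pad to 5 bytes: K' = 38 00 00 00 00.
K' ⊕ ipad = 0e 36 36 36 36.  K' ⊕ opad = 64 5c 5c 5c 5c.
Inner input = (K'⊕ipad) ∥ m = 0e 36 36 36 36 ∥ 04 10 05.
Inner hash: sum = 14+54+54+54+54+4+16+5 = 255 → 00 ff.
Outer input = (K'⊕opad) ∥ inner = 64 5c 5c 5c 5c ∥ 00 ff.
Outer hash (tag): sum = 100+92+92+92+92+0+255 = 723 → 02 d3.

02d3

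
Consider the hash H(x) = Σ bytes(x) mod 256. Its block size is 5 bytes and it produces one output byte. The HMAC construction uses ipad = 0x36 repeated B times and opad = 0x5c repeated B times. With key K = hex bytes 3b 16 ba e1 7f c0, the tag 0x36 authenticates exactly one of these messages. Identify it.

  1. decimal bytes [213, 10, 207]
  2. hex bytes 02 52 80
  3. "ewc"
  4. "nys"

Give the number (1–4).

Key hex bytes 3b 16 ba e1 7f c0 is 6 bytes > B = 5, so hash it first: H(key) = 2b, then zero-pad to 5 bytes: K' = 2b 00 00 00 00.
K' ⊕ ipad = 1d 36 36 36 36; K' ⊕ opad = 77 5c 5c 5c 5c.
m1: inner = H(1d 36 36 36 36 d5 0a cf) = a3; tag = H(77 5c 5c 5c 5c a3) = 8a
m2: inner = H(1d 36 36 36 36 02 52 80) = c9; tag = H(77 5c 5c 5c 5c c9) = b0
m3: inner = H(1d 36 36 36 36 65 77 63) = 34; tag = H(77 5c 5c 5c 5c 34) = 1b
m4: inner = H(1d 36 36 36 36 6e 79 73) = 4f; tag = H(77 5c 5c 5c 5c 4f) = 36 ← matches

4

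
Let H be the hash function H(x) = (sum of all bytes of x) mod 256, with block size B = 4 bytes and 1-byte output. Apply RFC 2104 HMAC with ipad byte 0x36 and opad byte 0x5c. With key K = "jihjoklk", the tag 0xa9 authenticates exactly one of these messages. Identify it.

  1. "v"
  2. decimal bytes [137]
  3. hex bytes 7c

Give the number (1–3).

Key "jihjoklk" = 6a 69 68 6a 6f 6b 6c 6b is 8 bytes > B = 4, so hash it first: H(key) = 56, then zero-pad to 4 bytes: K' = 56 00 00 00.
K' ⊕ ipad = 60 36 36 36; K' ⊕ opad = 0a 5c 5c 5c.
m1: inner = H(60 36 36 36 76) = 78; tag = H(0a 5c 5c 5c 78) = 96
m2: inner = H(60 36 36 36 89) = 8b; tag = H(0a 5c 5c 5c 8b) = a9 ← matches
m3: inner = H(60 36 36 36 7c) = 7e; tag = H(0a 5c 5c 5c 7e) = 9c

2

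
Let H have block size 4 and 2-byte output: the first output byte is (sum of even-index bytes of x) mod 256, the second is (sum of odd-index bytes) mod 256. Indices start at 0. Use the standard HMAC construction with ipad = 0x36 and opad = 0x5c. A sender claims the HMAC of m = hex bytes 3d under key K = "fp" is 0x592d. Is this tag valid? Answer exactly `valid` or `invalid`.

invalid

Key "fp" = 66 70 is 2 bytes ≤ B = 4; zero-pad to 4 bytes: K' = 66 70 00 00.
K' ⊕ ipad = 50 46 36 36; K' ⊕ opad = 3a 2c 5c 5c.
Inner hash: even-index sum = 195 mod 256 = 195; odd-index sum = 124 mod 256 = 124 → c3 7c.
Outer hash (recomputed tag): even-index sum = 345 mod 256 = 89; odd-index sum = 260 mod 256 = 4 → 59 04.
Recomputed tag = 5904; claimed = 592d → mismatch.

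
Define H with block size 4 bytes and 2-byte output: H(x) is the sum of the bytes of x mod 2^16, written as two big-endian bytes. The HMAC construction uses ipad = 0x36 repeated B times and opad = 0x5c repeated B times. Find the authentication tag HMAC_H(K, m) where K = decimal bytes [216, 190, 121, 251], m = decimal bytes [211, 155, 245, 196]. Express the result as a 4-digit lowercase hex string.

02f0

Key decimal bytes [216, 190, 121, 251] = d8 be 79 fb is exactly B = 4 bytes: K' = d8 be 79 fb.
K' ⊕ ipad = ee 88 4f cd.  K' ⊕ opad = 84 e2 25 a7.
Inner input = (K'⊕ipad) ∥ m = ee 88 4f cd ∥ d3 9b f5 c4.
Inner hash: sum = 238+136+79+205+211+155+245+196 = 1465 → 05 b9.
Outer input = (K'⊕opad) ∥ inner = 84 e2 25 a7 ∥ 05 b9.
Outer hash (tag): sum = 132+226+37+167+5+185 = 752 → 02 f0.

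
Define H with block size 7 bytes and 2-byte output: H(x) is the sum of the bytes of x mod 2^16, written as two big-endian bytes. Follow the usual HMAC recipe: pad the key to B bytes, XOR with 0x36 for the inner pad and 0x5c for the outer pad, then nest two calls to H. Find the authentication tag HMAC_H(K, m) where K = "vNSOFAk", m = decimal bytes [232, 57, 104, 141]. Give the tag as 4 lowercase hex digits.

Key "vNSOFAk" = 76 4e 53 4f 46 41 6b is exactly B = 7 bytes: K' = 76 4e 53 4f 46 41 6b.
K' ⊕ ipad = 40 78 65 79 70 77 5d.  K' ⊕ opad = 2a 12 0f 13 1a 1d 37.
Inner input = (K'⊕ipad) ∥ m = 40 78 65 79 70 77 5d ∥ e8 39 68 8d.
Inner hash: sum = 64+120+101+121+112+119+93+232+57+104+141 = 1264 → 04 f0.
Outer input = (K'⊕opad) ∥ inner = 2a 12 0f 13 1a 1d 37 ∥ 04 f0.
Outer hash (tag): sum = 42+18+15+19+26+29+55+4+240 = 448 → 01 c0.

01c0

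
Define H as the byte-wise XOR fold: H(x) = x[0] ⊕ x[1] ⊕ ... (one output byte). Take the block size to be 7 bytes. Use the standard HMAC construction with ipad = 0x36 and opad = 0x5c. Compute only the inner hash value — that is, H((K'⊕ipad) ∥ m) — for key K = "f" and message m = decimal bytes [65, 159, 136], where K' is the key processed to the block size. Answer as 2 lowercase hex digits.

06

Key "f" = 66 is 1 byte ≤ B = 7; zero-pad to 7 bytes: K' = 66 00 00 00 00 00 00.
K' ⊕ ipad = 50 36 36 36 36 36 36.
Inner input = 50 36 36 36 36 36 36 ∥ 41 9f 88.
Inner hash: XOR 50⊕36⊕36⊕36⊕36⊕36⊕36⊕41⊕9f⊕88 = 06.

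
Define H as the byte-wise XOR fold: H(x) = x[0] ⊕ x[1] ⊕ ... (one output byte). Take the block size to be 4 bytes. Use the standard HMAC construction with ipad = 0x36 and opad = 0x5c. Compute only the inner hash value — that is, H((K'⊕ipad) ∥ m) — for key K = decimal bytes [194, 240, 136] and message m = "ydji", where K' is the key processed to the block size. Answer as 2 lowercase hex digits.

a4

Key decimal bytes [194, 240, 136] = c2 f0 88 is 3 bytes ≤ B = 4; zero-pad to 4 bytes: K' = c2 f0 88 00.
K' ⊕ ipad = f4 c6 be 36.
Inner input = f4 c6 be 36 ∥ 79 64 6a 69.
Inner hash: XOR f4⊕c6⊕be⊕36⊕79⊕64⊕6a⊕69 = a4.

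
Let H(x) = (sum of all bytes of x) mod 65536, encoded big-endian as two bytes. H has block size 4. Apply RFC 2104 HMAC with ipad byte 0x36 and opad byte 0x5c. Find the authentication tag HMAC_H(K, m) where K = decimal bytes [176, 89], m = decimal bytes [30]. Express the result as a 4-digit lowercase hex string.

Key decimal bytes [176, 89] = b0 59 is 2 bytes ≤ B = 4; zero-pad to 4 bytes: K' = b0 59 00 00.
K' ⊕ ipad = 86 6f 36 36.  K' ⊕ opad = ec 05 5c 5c.
Inner input = (K'⊕ipad) ∥ m = 86 6f 36 36 ∥ 1e.
Inner hash: sum = 134+111+54+54+30 = 383 → 01 7f.
Outer input = (K'⊕opad) ∥ inner = ec 05 5c 5c ∥ 01 7f.
Outer hash (tag): sum = 236+5+92+92+1+127 = 553 → 02 29.

0229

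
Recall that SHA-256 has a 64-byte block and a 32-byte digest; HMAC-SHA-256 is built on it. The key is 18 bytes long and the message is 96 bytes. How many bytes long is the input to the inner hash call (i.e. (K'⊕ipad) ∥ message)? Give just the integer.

Key is 18 ≤ 64 bytes, zero-padded: |K'| = 64.
Inner input = (K'⊕ipad) ∥ m → 64 + 96 = 160 bytes.

160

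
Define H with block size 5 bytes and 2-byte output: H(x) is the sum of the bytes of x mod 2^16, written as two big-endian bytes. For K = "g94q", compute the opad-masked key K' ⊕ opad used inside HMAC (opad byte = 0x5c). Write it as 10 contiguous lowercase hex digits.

Key "g94q" = 67 39 34 71 is 4 bytes ≤ B = 5; zero-pad to 5 bytes: K' = 67 39 34 71 00.
XOR each byte with 0x5c: 67⊕5c=3b, 39⊕5c=65, 34⊕5c=68, 71⊕5c=2d, 00⊕5c=5c.

3b65682d5c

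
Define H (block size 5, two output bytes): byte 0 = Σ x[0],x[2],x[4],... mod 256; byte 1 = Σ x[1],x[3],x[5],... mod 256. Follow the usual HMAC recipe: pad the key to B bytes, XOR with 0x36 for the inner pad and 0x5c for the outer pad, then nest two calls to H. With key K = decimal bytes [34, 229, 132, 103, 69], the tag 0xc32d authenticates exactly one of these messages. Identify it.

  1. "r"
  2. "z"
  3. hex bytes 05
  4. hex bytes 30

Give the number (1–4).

4

Key decimal bytes [34, 229, 132, 103, 69] = 22 e5 84 67 45 is exactly B = 5 bytes: K' = 22 e5 84 67 45.
K' ⊕ ipad = 14 d3 b2 51 73; K' ⊕ opad = 7e b9 d8 3b 19.
m1: inner = H(14 d3 b2 51 73 72) = 39 96; tag = H(7e b9 d8 3b 19 39 96) = 052d
m2: inner = H(14 d3 b2 51 73 7a) = 39 9e; tag = H(7e b9 d8 3b 19 39 9e) = 0d2d
m3: inner = H(14 d3 b2 51 73 05) = 39 29; tag = H(7e b9 d8 3b 19 39 29) = 982d
m4: inner = H(14 d3 b2 51 73 30) = 39 54; tag = H(7e b9 d8 3b 19 39 54) = c32d ← matches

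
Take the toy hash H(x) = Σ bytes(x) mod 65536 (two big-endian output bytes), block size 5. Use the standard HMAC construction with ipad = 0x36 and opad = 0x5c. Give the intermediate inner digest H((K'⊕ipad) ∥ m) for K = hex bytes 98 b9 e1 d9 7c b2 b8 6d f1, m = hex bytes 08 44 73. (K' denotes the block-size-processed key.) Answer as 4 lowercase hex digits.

020a

Key hex bytes 98 b9 e1 d9 7c b2 b8 6d f1 is 9 bytes > B = 5, so hash it first: H(key) = 06 4f, then zero-pad to 5 bytes: K' = 06 4f 00 00 00.
K' ⊕ ipad = 30 79 36 36 36.
Inner input = 30 79 36 36 36 ∥ 08 44 73.
Inner hash: sum = 48+121+54+54+54+8+68+115 = 522 → 02 0a.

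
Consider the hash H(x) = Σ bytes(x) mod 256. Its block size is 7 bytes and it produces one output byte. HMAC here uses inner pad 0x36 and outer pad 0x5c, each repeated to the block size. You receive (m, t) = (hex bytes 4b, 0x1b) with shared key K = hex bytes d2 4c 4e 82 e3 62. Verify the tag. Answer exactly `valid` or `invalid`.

valid

Key hex bytes d2 4c 4e 82 e3 62 is 6 bytes ≤ B = 7; zero-pad to 7 bytes: K' = d2 4c 4e 82 e3 62 00.
K' ⊕ ipad = e4 7a 78 b4 d5 54 36; K' ⊕ opad = 8e 10 12 de bf 3e 5c.
Inner hash: sum = 228+122+120+180+213+84+54+75 = 1076; mod 256 = 52 → 34.
Outer hash (recomputed tag): sum = 142+16+18+222+191+62+92+52 = 795; mod 256 = 27 → 1b.
Recomputed tag = 1b; claimed = 1b → match.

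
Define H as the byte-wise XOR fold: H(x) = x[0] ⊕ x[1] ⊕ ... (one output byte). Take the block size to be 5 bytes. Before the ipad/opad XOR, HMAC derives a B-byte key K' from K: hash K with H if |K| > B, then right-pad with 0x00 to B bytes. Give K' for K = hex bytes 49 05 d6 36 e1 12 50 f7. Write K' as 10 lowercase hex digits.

|K| = 8 > B = 5, so first hash the key.
H(K): XOR 49⊕05⊕d6⊕36⊕e1⊕12⊕50⊕f7 = f8.
Zero-pad H(K) = f8 to 5 bytes: K' = f8 00 00 00 00.

f800000000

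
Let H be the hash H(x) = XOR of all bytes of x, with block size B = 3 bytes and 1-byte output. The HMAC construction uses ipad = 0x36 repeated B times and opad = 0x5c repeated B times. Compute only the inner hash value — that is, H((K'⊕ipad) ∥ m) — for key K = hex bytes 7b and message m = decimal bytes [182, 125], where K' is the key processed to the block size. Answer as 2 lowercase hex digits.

86

Key hex bytes 7b is 1 byte ≤ B = 3; zero-pad to 3 bytes: K' = 7b 00 00.
K' ⊕ ipad = 4d 36 36.
Inner input = 4d 36 36 ∥ b6 7d.
Inner hash: XOR 4d⊕36⊕36⊕b6⊕7d = 86.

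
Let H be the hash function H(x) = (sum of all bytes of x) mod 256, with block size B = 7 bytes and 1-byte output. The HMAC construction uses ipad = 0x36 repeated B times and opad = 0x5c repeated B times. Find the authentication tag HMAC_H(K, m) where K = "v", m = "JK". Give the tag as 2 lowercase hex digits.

6b

Key "v" = 76 is 1 byte ≤ B = 7; zero-pad to 7 bytes: K' = 76 00 00 00 00 00 00.
K' ⊕ ipad = 40 36 36 36 36 36 36.  K' ⊕ opad = 2a 5c 5c 5c 5c 5c 5c.
Inner input = (K'⊕ipad) ∥ m = 40 36 36 36 36 36 36 ∥ 4a 4b.
Inner hash: sum = 64+54+54+54+54+54+54+74+75 = 537; mod 256 = 25 → 19.
Outer input = (K'⊕opad) ∥ inner = 2a 5c 5c 5c 5c 5c 5c ∥ 19.
Outer hash (tag): sum = 42+92+92+92+92+92+92+25 = 619; mod 256 = 107 → 6b.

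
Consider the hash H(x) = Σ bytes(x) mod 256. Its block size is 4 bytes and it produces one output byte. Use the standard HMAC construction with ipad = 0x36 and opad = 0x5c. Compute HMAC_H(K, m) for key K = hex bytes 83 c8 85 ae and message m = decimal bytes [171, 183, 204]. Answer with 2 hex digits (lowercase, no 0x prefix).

Key hex bytes 83 c8 85 ae is exactly B = 4 bytes: K' = 83 c8 85 ae.
K' ⊕ ipad = b5 fe b3 98.  K' ⊕ opad = df 94 d9 f2.
Inner input = (K'⊕ipad) ∥ m = b5 fe b3 98 ∥ ab b7 cc.
Inner hash: sum = 181+254+179+152+171+183+204 = 1324; mod 256 = 44 → 2c.
Outer input = (K'⊕opad) ∥ inner = df 94 d9 f2 ∥ 2c.
Outer hash (tag): sum = 223+148+217+242+44 = 874; mod 256 = 106 → 6a.

6a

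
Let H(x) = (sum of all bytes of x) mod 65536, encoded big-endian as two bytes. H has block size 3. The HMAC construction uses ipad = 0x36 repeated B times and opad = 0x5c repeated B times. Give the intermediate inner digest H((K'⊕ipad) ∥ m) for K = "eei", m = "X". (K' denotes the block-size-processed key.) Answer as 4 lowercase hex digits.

Key "eei" = 65 65 69 is exactly B = 3 bytes: K' = 65 65 69.
K' ⊕ ipad = 53 53 5f.
Inner input = 53 53 5f ∥ 58.
Inner hash: sum = 83+83+95+88 = 349 → 01 5d.

015d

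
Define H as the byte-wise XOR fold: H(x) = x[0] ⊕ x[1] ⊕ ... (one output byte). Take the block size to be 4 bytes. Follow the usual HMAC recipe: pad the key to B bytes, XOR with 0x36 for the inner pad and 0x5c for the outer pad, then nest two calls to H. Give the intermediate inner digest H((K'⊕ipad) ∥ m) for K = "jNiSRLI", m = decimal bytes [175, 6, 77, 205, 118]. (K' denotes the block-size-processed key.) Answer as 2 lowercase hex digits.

16

Key "jNiSRLI" = 6a 4e 69 53 52 4c 49 is 7 bytes > B = 4, so hash it first: H(key) = 49, then zero-pad to 4 bytes: K' = 49 00 00 00.
K' ⊕ ipad = 7f 36 36 36.
Inner input = 7f 36 36 36 ∥ af 06 4d cd 76.
Inner hash: XOR 7f⊕36⊕36⊕36⊕af⊕06⊕4d⊕cd⊕76 = 16.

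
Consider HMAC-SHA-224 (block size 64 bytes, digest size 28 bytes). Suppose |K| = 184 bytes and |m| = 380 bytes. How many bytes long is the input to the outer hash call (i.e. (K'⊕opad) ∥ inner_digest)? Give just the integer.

Key is 184 > 64 bytes, so it is hashed to 28 bytes then zero-padded to 64: |K'| = 64.
Outer input = (K'⊕opad) ∥ H(inner) → 64 + 28 = 92 bytes.

92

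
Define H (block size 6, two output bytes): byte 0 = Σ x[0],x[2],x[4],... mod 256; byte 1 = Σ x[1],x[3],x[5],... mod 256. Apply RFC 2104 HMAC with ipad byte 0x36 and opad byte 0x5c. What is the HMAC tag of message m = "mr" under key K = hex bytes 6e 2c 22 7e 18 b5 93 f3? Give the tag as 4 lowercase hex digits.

Key hex bytes 6e 2c 22 7e 18 b5 93 f3 is 8 bytes > B = 6, so hash it first: H(key) = 3b 52, then zero-pad to 6 bytes: K' = 3b 52 00 00 00 00.
K' ⊕ ipad = 0d 64 36 36 36 36.  K' ⊕ opad = 67 0e 5c 5c 5c 5c.
Inner input = (K'⊕ipad) ∥ m = 0d 64 36 36 36 36 ∥ 6d 72.
Inner hash: even-index sum = 230 mod 256 = 230; odd-index sum = 322 mod 256 = 66 → e6 42.
Outer input = (K'⊕opad) ∥ inner = 67 0e 5c 5c 5c 5c ∥ e6 42.
Outer hash (tag): even-index sum = 517 mod 256 = 5; odd-index sum = 264 mod 256 = 8 → 05 08.

0508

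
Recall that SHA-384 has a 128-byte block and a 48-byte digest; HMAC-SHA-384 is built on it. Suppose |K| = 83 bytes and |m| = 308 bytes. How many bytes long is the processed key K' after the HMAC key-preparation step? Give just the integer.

128

Key is 83 ≤ 128 bytes, zero-padded: |K'| = 128.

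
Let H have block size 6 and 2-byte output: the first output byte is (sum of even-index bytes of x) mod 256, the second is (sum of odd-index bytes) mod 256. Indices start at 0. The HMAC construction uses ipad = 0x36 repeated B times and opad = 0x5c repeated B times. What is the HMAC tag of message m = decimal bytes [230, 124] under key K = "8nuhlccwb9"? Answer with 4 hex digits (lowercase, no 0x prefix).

7434

Key "8nuhlccwb9" = 38 6e 75 68 6c 63 63 77 62 39 is 10 bytes > B = 6, so hash it first: H(key) = de e9, then zero-pad to 6 bytes: K' = de e9 00 00 00 00.
K' ⊕ ipad = e8 df 36 36 36 36.  K' ⊕ opad = 82 b5 5c 5c 5c 5c.
Inner input = (K'⊕ipad) ∥ m = e8 df 36 36 36 36 ∥ e6 7c.
Inner hash: even-index sum = 570 mod 256 = 58; odd-index sum = 455 mod 256 = 199 → 3a c7.
Outer input = (K'⊕opad) ∥ inner = 82 b5 5c 5c 5c 5c ∥ 3a c7.
Outer hash (tag): even-index sum = 372 mod 256 = 116; odd-index sum = 564 mod 256 = 52 → 74 34.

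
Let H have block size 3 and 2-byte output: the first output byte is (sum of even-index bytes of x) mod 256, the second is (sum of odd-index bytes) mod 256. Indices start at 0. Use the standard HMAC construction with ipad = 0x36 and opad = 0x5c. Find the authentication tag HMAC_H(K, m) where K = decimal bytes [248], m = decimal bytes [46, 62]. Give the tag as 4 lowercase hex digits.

649e

Key decimal bytes [248] = f8 is 1 byte ≤ B = 3; zero-pad to 3 bytes: K' = f8 00 00.
K' ⊕ ipad = ce 36 36.  K' ⊕ opad = a4 5c 5c.
Inner input = (K'⊕ipad) ∥ m = ce 36 36 ∥ 2e 3e.
Inner hash: even-index sum = 322 mod 256 = 66; odd-index sum = 100 mod 256 = 100 → 42 64.
Outer input = (K'⊕opad) ∥ inner = a4 5c 5c ∥ 42 64.
Outer hash (tag): even-index sum = 356 mod 256 = 100; odd-index sum = 158 mod 256 = 158 → 64 9e.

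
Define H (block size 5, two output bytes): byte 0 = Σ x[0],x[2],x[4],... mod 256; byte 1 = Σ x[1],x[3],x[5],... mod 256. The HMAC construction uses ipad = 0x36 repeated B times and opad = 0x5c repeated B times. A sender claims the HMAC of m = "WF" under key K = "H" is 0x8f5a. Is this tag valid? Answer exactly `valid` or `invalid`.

Key "H" = 48 is 1 byte ≤ B = 5; zero-pad to 5 bytes: K' = 48 00 00 00 00.
K' ⊕ ipad = 7e 36 36 36 36; K' ⊕ opad = 14 5c 5c 5c 5c.
Inner hash: even-index sum = 304 mod 256 = 48; odd-index sum = 195 mod 256 = 195 → 30 c3.
Outer hash (recomputed tag): even-index sum = 399 mod 256 = 143; odd-index sum = 232 mod 256 = 232 → 8f e8.
Recomputed tag = 8fe8; claimed = 8f5a → mismatch.

invalid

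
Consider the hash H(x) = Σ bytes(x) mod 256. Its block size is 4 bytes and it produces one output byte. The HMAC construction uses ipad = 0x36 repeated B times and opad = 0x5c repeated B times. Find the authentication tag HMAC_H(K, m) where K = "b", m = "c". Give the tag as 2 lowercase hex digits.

ab

Key "b" = 62 is 1 byte ≤ B = 4; zero-pad to 4 bytes: K' = 62 00 00 00.
K' ⊕ ipad = 54 36 36 36.  K' ⊕ opad = 3e 5c 5c 5c.
Inner input = (K'⊕ipad) ∥ m = 54 36 36 36 ∥ 63.
Inner hash: sum = 84+54+54+54+99 = 345; mod 256 = 89 → 59.
Outer input = (K'⊕opad) ∥ inner = 3e 5c 5c 5c ∥ 59.
Outer hash (tag): sum = 62+92+92+92+89 = 427; mod 256 = 171 → ab.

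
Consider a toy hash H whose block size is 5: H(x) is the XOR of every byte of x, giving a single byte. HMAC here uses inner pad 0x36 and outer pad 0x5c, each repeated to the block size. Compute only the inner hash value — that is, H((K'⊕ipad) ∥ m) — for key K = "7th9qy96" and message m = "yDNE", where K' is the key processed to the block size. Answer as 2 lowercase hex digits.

Key "7th9qy96" = 37 74 68 39 71 79 39 36 is 8 bytes > B = 5, so hash it first: H(key) = 15, then zero-pad to 5 bytes: K' = 15 00 00 00 00.
K' ⊕ ipad = 23 36 36 36 36.
Inner input = 23 36 36 36 36 ∥ 79 44 4e 45.
Inner hash: XOR 23⊕36⊕36⊕36⊕36⊕79⊕44⊕4e⊕45 = 15.

15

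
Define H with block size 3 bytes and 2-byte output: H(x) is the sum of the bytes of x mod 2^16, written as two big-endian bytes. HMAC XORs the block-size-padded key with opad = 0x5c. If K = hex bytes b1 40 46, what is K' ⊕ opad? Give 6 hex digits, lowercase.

Key hex bytes b1 40 46 is exactly B = 3 bytes: K' = b1 40 46.
XOR each byte with 0x5c: b1⊕5c=ed, 40⊕5c=1c, 46⊕5c=1a.

ed1c1a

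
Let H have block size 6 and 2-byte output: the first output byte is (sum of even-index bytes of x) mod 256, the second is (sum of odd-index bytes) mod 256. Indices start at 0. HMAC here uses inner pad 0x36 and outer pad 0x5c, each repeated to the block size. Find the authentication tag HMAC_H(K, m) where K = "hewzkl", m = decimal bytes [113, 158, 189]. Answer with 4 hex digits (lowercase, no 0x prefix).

Key "hewzkl" = 68 65 77 7a 6b 6c is exactly B = 6 bytes: K' = 68 65 77 7a 6b 6c.
K' ⊕ ipad = 5e 53 41 4c 5d 5a.  K' ⊕ opad = 34 39 2b 26 37 30.
Inner input = (K'⊕ipad) ∥ m = 5e 53 41 4c 5d 5a ∥ 71 9e bd.
Inner hash: even-index sum = 554 mod 256 = 42; odd-index sum = 407 mod 256 = 151 → 2a 97.
Outer input = (K'⊕opad) ∥ inner = 34 39 2b 26 37 30 ∥ 2a 97.
Outer hash (tag): even-index sum = 192 mod 256 = 192; odd-index sum = 294 mod 256 = 38 → c0 26.

c026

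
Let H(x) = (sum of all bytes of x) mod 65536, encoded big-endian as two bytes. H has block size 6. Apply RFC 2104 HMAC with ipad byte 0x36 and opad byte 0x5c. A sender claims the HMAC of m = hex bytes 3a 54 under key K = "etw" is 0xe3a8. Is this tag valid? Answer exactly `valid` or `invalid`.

Key "etw" = 65 74 77 is 3 bytes ≤ B = 6; zero-pad to 6 bytes: K' = 65 74 77 00 00 00.
K' ⊕ ipad = 53 42 41 36 36 36; K' ⊕ opad = 39 28 2b 5c 5c 5c.
Inner hash: sum = 83+66+65+54+54+54+58+84 = 518 → 02 06.
Outer hash (recomputed tag): sum = 57+40+43+92+92+92+2+6 = 424 → 01 a8.
Recomputed tag = 01a8; claimed = e3a8 → mismatch.

invalid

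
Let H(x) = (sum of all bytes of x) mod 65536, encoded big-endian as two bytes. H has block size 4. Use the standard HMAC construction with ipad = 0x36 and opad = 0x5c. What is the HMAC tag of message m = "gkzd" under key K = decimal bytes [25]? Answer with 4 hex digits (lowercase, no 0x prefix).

01dc

Key decimal bytes [25] = 19 is 1 byte ≤ B = 4; zero-pad to 4 bytes: K' = 19 00 00 00.
K' ⊕ ipad = 2f 36 36 36.  K' ⊕ opad = 45 5c 5c 5c.
Inner input = (K'⊕ipad) ∥ m = 2f 36 36 36 ∥ 67 6b 7a 64.
Inner hash: sum = 47+54+54+54+103+107+122+100 = 641 → 02 81.
Outer input = (K'⊕opad) ∥ inner = 45 5c 5c 5c ∥ 02 81.
Outer hash (tag): sum = 69+92+92+92+2+129 = 476 → 01 dc.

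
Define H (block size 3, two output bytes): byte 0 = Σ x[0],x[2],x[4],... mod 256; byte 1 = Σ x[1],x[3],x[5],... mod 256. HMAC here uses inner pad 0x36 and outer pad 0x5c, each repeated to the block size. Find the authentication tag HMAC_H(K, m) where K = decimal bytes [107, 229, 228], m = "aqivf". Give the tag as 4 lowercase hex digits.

Key decimal bytes [107, 229, 228] = 6b e5 e4 is exactly B = 3 bytes: K' = 6b e5 e4.
K' ⊕ ipad = 5d d3 d2.  K' ⊕ opad = 37 b9 b8.
Inner input = (K'⊕ipad) ∥ m = 5d d3 d2 ∥ 61 71 69 76 66.
Inner hash: even-index sum = 534 mod 256 = 22; odd-index sum = 515 mod 256 = 3 → 16 03.
Outer input = (K'⊕opad) ∥ inner = 37 b9 b8 ∥ 16 03.
Outer hash (tag): even-index sum = 242 mod 256 = 242; odd-index sum = 207 mod 256 = 207 → f2 cf.

f2cf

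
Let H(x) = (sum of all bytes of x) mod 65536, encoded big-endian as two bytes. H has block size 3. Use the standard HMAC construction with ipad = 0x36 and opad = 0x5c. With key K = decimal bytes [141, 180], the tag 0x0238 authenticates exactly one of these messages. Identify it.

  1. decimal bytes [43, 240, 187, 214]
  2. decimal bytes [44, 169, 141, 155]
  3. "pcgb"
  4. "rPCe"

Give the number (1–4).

Key decimal bytes [141, 180] = 8d b4 is 2 bytes ≤ B = 3; zero-pad to 3 bytes: K' = 8d b4 00.
K' ⊕ ipad = bb 82 36; K' ⊕ opad = d1 e8 5c.
m1: inner = H(bb 82 36 2b f0 bb d6) = 04 1f; tag = H(d1 e8 5c 04 1f) = 0238 ← matches
m2: inner = H(bb 82 36 2c a9 8d 9b) = 03 70; tag = H(d1 e8 5c 03 70) = 0288
m3: inner = H(bb 82 36 70 63 67 62) = 03 0f; tag = H(d1 e8 5c 03 0f) = 0227
m4: inner = H(bb 82 36 72 50 43 65) = 02 dd; tag = H(d1 e8 5c 02 dd) = 02f4

1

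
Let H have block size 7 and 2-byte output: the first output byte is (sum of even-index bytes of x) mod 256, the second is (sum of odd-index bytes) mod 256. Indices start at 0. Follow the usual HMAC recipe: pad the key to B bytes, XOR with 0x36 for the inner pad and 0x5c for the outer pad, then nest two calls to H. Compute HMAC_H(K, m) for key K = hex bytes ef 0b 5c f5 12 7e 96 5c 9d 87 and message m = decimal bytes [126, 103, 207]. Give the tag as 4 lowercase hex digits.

f0a4

Key hex bytes ef 0b 5c f5 12 7e 96 5c 9d 87 is 10 bytes > B = 7, so hash it first: H(key) = 90 61, then zero-pad to 7 bytes: K' = 90 61 00 00 00 00 00.
K' ⊕ ipad = a6 57 36 36 36 36 36.  K' ⊕ opad = cc 3d 5c 5c 5c 5c 5c.
Inner input = (K'⊕ipad) ∥ m = a6 57 36 36 36 36 36 ∥ 7e 67 cf.
Inner hash: even-index sum = 431 mod 256 = 175; odd-index sum = 528 mod 256 = 16 → af 10.
Outer input = (K'⊕opad) ∥ inner = cc 3d 5c 5c 5c 5c 5c ∥ af 10.
Outer hash (tag): even-index sum = 496 mod 256 = 240; odd-index sum = 420 mod 256 = 164 → f0 a4.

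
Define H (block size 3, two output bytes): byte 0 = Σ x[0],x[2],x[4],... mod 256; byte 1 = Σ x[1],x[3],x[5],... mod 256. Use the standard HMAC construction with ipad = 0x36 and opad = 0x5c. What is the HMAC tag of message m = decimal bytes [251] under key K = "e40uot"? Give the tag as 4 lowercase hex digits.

Key "e40uot" = 65 34 30 75 6f 74 is 6 bytes > B = 3, so hash it first: H(key) = 04 1d, then zero-pad to 3 bytes: K' = 04 1d 00.
K' ⊕ ipad = 32 2b 36.  K' ⊕ opad = 58 41 5c.
Inner input = (K'⊕ipad) ∥ m = 32 2b 36 ∥ fb.
Inner hash: even-index sum = 104 mod 256 = 104; odd-index sum = 294 mod 256 = 38 → 68 26.
Outer input = (K'⊕opad) ∥ inner = 58 41 5c ∥ 68 26.
Outer hash (tag): even-index sum = 218 mod 256 = 218; odd-index sum = 169 mod 256 = 169 → da a9.

daa9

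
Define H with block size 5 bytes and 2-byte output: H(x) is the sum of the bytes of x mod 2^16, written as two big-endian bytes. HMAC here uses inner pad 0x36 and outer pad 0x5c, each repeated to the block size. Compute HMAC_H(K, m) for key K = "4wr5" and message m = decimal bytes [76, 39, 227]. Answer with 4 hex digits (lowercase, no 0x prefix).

Key "4wr5" = 34 77 72 35 is 4 bytes ≤ B = 5; zero-pad to 5 bytes: K' = 34 77 72 35 00.
K' ⊕ ipad = 02 41 44 03 36.  K' ⊕ opad = 68 2b 2e 69 5c.
Inner input = (K'⊕ipad) ∥ m = 02 41 44 03 36 ∥ 4c 27 e3.
Inner hash: sum = 2+65+68+3+54+76+39+227 = 534 → 02 16.
Outer input = (K'⊕opad) ∥ inner = 68 2b 2e 69 5c ∥ 02 16.
Outer hash (tag): sum = 104+43+46+105+92+2+22 = 414 → 01 9e.

019e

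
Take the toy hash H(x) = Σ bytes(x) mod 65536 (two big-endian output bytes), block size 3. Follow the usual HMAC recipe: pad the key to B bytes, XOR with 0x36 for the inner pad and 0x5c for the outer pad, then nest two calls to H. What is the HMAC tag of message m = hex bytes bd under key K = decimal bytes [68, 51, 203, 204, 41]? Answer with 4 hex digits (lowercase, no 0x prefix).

Key decimal bytes [68, 51, 203, 204, 41] = 44 33 cb cc 29 is 5 bytes > B = 3, so hash it first: H(key) = 02 37, then zero-pad to 3 bytes: K' = 02 37 00.
K' ⊕ ipad = 34 01 36.  K' ⊕ opad = 5e 6b 5c.
Inner input = (K'⊕ipad) ∥ m = 34 01 36 ∥ bd.
Inner hash: sum = 52+1+54+189 = 296 → 01 28.
Outer input = (K'⊕opad) ∥ inner = 5e 6b 5c ∥ 01 28.
Outer hash (tag): sum = 94+107+92+1+40 = 334 → 01 4e.

014e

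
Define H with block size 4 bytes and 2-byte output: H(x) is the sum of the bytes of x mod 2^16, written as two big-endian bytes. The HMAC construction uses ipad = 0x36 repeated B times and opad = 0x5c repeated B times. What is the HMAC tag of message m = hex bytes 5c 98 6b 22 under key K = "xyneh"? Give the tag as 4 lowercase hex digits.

Key "xyneh" = 78 79 6e 65 68 is 5 bytes > B = 4, so hash it first: H(key) = 02 2c, then zero-pad to 4 bytes: K' = 02 2c 00 00.
K' ⊕ ipad = 34 1a 36 36.  K' ⊕ opad = 5e 70 5c 5c.
Inner input = (K'⊕ipad) ∥ m = 34 1a 36 36 ∥ 5c 98 6b 22.
Inner hash: sum = 52+26+54+54+92+152+107+34 = 571 → 02 3b.
Outer input = (K'⊕opad) ∥ inner = 5e 70 5c 5c ∥ 02 3b.
Outer hash (tag): sum = 94+112+92+92+2+59 = 451 → 01 c3.

01c3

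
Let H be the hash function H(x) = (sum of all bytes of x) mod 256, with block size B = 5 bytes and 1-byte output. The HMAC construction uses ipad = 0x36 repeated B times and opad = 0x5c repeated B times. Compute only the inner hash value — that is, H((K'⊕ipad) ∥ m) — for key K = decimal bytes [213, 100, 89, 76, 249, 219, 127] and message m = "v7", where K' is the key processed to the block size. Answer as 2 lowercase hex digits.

8c

Key decimal bytes [213, 100, 89, 76, 249, 219, 127] = d5 64 59 4c f9 db 7f is 7 bytes > B = 5, so hash it first: H(key) = 31, then zero-pad to 5 bytes: K' = 31 00 00 00 00.
K' ⊕ ipad = 07 36 36 36 36.
Inner input = 07 36 36 36 36 ∥ 76 37.
Inner hash: sum = 7+54+54+54+54+118+55 = 396; mod 256 = 140 → 8c.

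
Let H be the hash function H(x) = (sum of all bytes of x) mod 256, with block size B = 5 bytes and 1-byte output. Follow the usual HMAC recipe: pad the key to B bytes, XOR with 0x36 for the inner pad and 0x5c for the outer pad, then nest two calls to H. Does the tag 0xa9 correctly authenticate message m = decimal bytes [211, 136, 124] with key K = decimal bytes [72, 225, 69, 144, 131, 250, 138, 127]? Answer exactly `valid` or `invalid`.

Key decimal bytes [72, 225, 69, 144, 131, 250, 138, 127] = 48 e1 45 90 83 fa 8a 7f is 8 bytes > B = 5, so hash it first: H(key) = 84, then zero-pad to 5 bytes: K' = 84 00 00 00 00.
K' ⊕ ipad = b2 36 36 36 36; K' ⊕ opad = d8 5c 5c 5c 5c.
Inner hash: sum = 178+54+54+54+54+211+136+124 = 865; mod 256 = 97 → 61.
Outer hash (recomputed tag): sum = 216+92+92+92+92+97 = 681; mod 256 = 169 → a9.
Recomputed tag = a9; claimed = a9 → match.

valid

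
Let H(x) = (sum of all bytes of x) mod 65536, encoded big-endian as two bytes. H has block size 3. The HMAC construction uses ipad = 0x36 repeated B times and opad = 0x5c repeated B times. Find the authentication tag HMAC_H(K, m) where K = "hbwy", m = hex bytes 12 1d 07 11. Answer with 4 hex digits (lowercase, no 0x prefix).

Key "hbwy" = 68 62 77 79 is 4 bytes > B = 3, so hash it first: H(key) = 01 ba, then zero-pad to 3 bytes: K' = 01 ba 00.
K' ⊕ ipad = 37 8c 36.  K' ⊕ opad = 5d e6 5c.
Inner input = (K'⊕ipad) ∥ m = 37 8c 36 ∥ 12 1d 07 11.
Inner hash: sum = 55+140+54+18+29+7+17 = 320 → 01 40.
Outer input = (K'⊕opad) ∥ inner = 5d e6 5c ∥ 01 40.
Outer hash (tag): sum = 93+230+92+1+64 = 480 → 01 e0.

01e0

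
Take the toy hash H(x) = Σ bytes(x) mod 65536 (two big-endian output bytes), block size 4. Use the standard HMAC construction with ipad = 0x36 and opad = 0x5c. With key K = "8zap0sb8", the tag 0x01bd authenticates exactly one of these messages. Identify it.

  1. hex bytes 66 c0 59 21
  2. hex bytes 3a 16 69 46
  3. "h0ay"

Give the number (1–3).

Key "8zap0sb8" = 38 7a 61 70 30 73 62 38 is 8 bytes > B = 4, so hash it first: H(key) = 02 c0, then zero-pad to 4 bytes: K' = 02 c0 00 00.
K' ⊕ ipad = 34 f6 36 36; K' ⊕ opad = 5e 9c 5c 5c.
m1: inner = H(34 f6 36 36 66 c0 59 21) = 03 36; tag = H(5e 9c 5c 5c 03 36) = 01eb
m2: inner = H(34 f6 36 36 3a 16 69 46) = 02 95; tag = H(5e 9c 5c 5c 02 95) = 0249
m3: inner = H(34 f6 36 36 68 30 61 79) = 03 08; tag = H(5e 9c 5c 5c 03 08) = 01bd ← matches

3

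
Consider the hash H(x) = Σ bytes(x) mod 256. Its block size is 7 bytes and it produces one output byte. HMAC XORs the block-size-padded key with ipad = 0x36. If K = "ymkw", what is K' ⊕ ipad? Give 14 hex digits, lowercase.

4f5b5d41363636

Key "ymkw" = 79 6d 6b 77 is 4 bytes ≤ B = 7; zero-pad to 7 bytes: K' = 79 6d 6b 77 00 00 00.
XOR each byte with 0x36: 79⊕36=4f, 6d⊕36=5b, 6b⊕36=5d, 77⊕36=41, 00⊕36=36, 00⊕36=36, 00⊕36=36.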